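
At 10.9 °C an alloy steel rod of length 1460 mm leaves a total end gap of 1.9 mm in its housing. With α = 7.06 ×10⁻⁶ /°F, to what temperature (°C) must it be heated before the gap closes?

113 °C

α = 7.06×10⁻⁶/°F × 9/5 = 12.7×10⁻⁶/K.
α·L₀·ΔT = 1.9 mm ⇒ ΔT = 1.9 / (12.7×10⁻⁶ × 1460.0) = 102.4 K.
T = 10.9 + 102.4 = 113.3 °C.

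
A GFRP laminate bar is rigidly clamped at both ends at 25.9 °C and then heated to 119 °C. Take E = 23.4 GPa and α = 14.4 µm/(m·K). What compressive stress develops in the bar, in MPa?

ΔT = 93.10 K. Constrained thermal stress σ = E·α·ΔT = 23.40×10³ MPa × 14.4×10⁻⁶ × 93.10 = 31.4 MPa (compressive).

31.4 MPa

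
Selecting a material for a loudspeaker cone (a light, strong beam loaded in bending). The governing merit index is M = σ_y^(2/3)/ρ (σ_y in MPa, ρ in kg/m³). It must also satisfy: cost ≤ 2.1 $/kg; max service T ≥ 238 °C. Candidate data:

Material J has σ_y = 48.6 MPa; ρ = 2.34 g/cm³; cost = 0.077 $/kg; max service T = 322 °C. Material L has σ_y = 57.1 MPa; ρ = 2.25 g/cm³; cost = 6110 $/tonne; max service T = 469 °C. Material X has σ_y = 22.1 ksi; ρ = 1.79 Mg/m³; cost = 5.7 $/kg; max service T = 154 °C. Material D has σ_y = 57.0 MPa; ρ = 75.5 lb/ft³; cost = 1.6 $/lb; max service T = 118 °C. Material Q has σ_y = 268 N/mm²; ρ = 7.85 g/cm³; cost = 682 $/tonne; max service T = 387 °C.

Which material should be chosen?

material J

Screen on constraints: cost ≤ 2.1 $/kg; max service T ≥ 238 °C. Survivors: material J, material Q.
Normalizing units and computing the index:
  material J: σ_y = 48.60 MPa, ρ = 2340 kg/m³
  material Q: σ_y = 268.0 MPa, ρ = 7850 kg/m³
  material J: M = 5.69×10⁻³
  material Q: M = 5.30×10⁻³
The maximum is for material J.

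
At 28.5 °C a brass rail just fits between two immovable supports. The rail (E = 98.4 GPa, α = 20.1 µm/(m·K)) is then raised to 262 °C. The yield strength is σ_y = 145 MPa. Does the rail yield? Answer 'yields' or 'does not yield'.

ΔT = 233.5 K. Constrained thermal stress σ = E·α·ΔT = 98.40×10³ MPa × 20.1×10⁻⁶ × 233.5 = 462 MPa (compressive).
Compare to σ_y = 145 MPa: σ ≥ σ_y, so it yields.

yields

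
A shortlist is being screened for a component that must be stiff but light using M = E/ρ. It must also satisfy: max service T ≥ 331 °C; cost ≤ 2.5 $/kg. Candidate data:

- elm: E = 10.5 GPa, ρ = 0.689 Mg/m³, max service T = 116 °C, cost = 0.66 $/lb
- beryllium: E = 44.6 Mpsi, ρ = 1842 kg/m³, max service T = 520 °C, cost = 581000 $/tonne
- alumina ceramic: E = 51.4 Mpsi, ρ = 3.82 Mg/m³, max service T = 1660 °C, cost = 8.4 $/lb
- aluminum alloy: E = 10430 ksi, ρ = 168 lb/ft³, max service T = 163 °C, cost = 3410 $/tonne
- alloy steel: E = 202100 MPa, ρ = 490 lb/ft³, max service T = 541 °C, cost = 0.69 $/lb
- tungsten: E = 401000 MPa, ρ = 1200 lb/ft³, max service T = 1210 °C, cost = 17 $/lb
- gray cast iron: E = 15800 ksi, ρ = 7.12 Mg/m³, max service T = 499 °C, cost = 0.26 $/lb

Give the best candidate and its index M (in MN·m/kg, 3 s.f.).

Screen on constraints: max service T ≥ 331 °C; cost ≤ 2.5 $/kg. Survivors: alloy steel, gray cast iron.
Putting every candidate on a common basis:
  alloy steel: E = 202.1 GPa, ρ = 7849 kg/m³
  gray cast iron: E = 108.9 GPa, ρ = 7120 kg/m³
  alloy steel: M = 25.7 MN·m/kg
  gray cast iron: M = 15.3 MN·m/kg
Highest index: alloy steel.

alloy steel, M = 25.7 MN·m/kg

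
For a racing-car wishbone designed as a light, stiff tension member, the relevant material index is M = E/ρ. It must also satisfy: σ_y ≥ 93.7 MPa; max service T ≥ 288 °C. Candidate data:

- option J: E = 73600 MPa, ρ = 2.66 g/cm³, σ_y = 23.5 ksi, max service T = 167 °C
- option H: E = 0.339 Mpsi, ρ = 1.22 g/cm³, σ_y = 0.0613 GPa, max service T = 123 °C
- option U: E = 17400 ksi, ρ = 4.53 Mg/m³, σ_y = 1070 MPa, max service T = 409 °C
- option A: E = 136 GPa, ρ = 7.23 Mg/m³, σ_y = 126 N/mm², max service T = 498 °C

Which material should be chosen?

option U

Screen on constraints: σ_y ≥ 93.7 MPa; max service T ≥ 288 °C. Survivors: option U, option A.
Convert each candidate to consistent units, then evaluate M:
  option U: E = 120.0 GPa, ρ = 4530 kg/m³
  option A: E = 136.0 GPa, ρ = 7230 kg/m³
  option U: M = 26.5 MN·m/kg
  option A: M = 18.8 MN·m/kg
The maximum is for option U.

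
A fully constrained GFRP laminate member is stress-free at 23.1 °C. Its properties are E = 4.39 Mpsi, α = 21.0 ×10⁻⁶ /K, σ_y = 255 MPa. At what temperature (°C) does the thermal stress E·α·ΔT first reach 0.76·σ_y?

E = 4.39 Mpsi = 30.27 GPa.
E·α·ΔT = 193.8 MPa ⇒ ΔT = 193.8 / (30.27×10³ × 21.0×10⁻⁶) = 304.9 K.
T = 23.1 + 304.9 = 328.0 °C.

328 °C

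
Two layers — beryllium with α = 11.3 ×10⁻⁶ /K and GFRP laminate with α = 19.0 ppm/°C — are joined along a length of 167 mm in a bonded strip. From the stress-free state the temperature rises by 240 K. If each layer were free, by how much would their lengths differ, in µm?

Δα = |11.3 − 19.0|×10⁻⁶/K = 7.70×10⁻⁶/K.
ΔL_mismatch = Δα·L·ΔT = 7.70×10⁻⁶ × 167.0 mm × 240.0 K = 309 µm.

309 µm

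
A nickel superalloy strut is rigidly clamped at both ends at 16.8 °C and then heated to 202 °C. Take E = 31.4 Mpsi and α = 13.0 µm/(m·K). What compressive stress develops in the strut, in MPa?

521 MPa

E = 31.4 Mpsi = 216.5 GPa.
ΔT = 185.2 K. Constrained thermal stress σ = E·α·ΔT = 216.5×10³ MPa × 13.0×10⁻⁶ × 185.2 = 521 MPa (compressive).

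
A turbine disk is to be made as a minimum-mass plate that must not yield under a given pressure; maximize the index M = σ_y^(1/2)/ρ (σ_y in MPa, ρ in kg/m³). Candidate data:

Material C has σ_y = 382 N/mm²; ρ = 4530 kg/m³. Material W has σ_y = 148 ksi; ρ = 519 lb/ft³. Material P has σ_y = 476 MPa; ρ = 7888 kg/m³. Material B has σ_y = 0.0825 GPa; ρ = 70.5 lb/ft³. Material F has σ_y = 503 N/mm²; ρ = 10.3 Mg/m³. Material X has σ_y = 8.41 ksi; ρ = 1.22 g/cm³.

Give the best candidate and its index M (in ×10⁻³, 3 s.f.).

Putting every candidate on a common basis:
  material C: σ_y = 382.0 MPa, ρ = 4530 kg/m³
  material W: σ_y = 1020 MPa, ρ = 8314 kg/m³
  material P: σ_y = 476.0 MPa, ρ = 7888 kg/m³
  material B: σ_y = 82.50 MPa, ρ = 1129 kg/m³
  material F: σ_y = 503.0 MPa, ρ = 10300 kg/m³
  material X: σ_y = 57.98 MPa, ρ = 1220 kg/m³
  material B: M = 8.04×10⁻³
  material X: M = 6.24×10⁻³
  material C: M = 4.31×10⁻³
  material W: M = 3.84×10⁻³
  material P: M = 2.77×10⁻³
  material F: M = 2.18×10⁻³
Material B has the largest M.

material B, M = 8.04×10⁻³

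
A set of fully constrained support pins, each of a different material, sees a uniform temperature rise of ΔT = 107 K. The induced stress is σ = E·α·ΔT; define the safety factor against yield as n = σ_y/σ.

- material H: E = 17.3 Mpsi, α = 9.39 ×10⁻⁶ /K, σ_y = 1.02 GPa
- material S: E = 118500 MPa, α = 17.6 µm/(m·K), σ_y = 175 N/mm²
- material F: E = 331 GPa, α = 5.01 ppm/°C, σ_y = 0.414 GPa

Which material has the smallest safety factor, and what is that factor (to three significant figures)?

material S, n = 0.784

Per material, after unit conversion:
  material H: E = 119.3, α = 9.39, σ_y = 1020 → σ = 120 MPa, n = 8.51
  material S: E = 118.5, α = 17.6, σ_y = 175.0 → σ = 223 MPa, n = 0.784
  material F: E = 331.0, α = 5.01, σ_y = 414.0 → σ = 177 MPa, n = 2.33
Material S has the lowest safety factor, n = 0.784.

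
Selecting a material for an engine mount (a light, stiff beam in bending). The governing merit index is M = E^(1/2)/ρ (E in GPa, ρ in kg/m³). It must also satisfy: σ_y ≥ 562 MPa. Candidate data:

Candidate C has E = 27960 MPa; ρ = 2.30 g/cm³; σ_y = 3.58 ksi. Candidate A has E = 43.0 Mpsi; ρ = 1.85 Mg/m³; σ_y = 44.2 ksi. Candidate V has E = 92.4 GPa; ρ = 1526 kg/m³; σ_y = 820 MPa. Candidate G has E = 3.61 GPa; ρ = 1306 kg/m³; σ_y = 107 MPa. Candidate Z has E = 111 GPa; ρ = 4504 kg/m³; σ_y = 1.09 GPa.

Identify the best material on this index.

candidate V

Screen on constraints: σ_y ≥ 562 MPa. Survivors: candidate V, candidate Z.
After converting to SI:
  candidate V: E = 92.40 GPa, ρ = 1526 kg/m³
  candidate Z: E = 111.0 GPa, ρ = 4504 kg/m³
  candidate V: M = 6.30×10⁻³
  candidate Z: M = 2.34×10⁻³
Highest index: candidate V.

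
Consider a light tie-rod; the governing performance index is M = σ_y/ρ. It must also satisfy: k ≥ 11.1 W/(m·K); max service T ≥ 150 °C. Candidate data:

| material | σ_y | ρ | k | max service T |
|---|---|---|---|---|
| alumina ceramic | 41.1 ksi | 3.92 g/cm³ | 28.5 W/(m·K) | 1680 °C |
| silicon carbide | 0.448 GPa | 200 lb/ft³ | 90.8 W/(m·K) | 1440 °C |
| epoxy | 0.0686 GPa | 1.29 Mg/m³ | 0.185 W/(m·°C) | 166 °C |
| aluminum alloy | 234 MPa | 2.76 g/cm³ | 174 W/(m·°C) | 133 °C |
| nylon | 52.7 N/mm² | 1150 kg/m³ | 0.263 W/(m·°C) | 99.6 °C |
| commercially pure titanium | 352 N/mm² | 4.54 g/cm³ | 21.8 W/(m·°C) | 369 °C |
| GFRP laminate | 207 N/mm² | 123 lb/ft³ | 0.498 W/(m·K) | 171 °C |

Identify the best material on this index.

silicon carbide

Screen on constraints: k ≥ 11.1 W/(m·K); max service T ≥ 150 °C. Survivors: alumina ceramic, silicon carbide, commercially pure titanium.
In SI units:
  alumina ceramic: σ_y = 283.4 MPa, ρ = 3920 kg/m³
  silicon carbide: σ_y = 448.0 MPa, ρ = 3204 kg/m³
  commercially pure titanium: σ_y = 352.0 MPa, ρ = 4540 kg/m³
  silicon carbide: M = 140 kN·m/kg
  commercially pure titanium: M = 77.5 kN·m/kg
  alumina ceramic: M = 72.3 kN·m/kg
Highest index: silicon carbide.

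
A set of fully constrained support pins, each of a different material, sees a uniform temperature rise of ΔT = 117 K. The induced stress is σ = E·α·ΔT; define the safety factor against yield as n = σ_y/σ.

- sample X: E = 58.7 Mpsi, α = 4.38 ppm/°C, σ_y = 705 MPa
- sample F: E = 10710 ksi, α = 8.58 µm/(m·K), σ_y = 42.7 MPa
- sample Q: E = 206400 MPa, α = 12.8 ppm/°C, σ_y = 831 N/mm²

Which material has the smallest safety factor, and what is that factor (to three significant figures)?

sample F, n = 0.576

Per material, after unit conversion:
  sample X: E = 404.7, α = 4.38, σ_y = 705.0 → σ = 207 MPa, n = 3.40
  sample F: E = 73.84, α = 8.58, σ_y = 42.70 → σ = 74.1 MPa, n = 0.576
  sample Q: E = 206.4, α = 12.8, σ_y = 831.0 → σ = 309 MPa, n = 2.69
Sample F has the lowest safety factor, n = 0.576.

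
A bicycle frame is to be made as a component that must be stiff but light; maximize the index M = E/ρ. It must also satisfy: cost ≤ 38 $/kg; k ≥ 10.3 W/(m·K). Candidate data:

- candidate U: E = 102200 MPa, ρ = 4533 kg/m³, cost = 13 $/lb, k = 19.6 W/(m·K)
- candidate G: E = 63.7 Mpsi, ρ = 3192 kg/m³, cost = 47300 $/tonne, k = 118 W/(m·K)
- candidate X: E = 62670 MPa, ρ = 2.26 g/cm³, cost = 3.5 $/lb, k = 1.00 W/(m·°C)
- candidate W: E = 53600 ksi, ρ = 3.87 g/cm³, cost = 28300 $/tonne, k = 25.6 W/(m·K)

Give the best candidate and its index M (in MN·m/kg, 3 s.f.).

Screen on constraints: cost ≤ 38 $/kg; k ≥ 10.3 W/(m·K). Survivors: candidate U, candidate W.
Putting every candidate on a common basis:
  candidate U: E = 102.2 GPa, ρ = 4533 kg/m³
  candidate W: E = 369.6 GPa, ρ = 3870 kg/m³
  candidate W: M = 95.5 MN·m/kg
  candidate U: M = 22.5 MN·m/kg
The maximum is for candidate W.

candidate W, M = 95.5 MN·m/kg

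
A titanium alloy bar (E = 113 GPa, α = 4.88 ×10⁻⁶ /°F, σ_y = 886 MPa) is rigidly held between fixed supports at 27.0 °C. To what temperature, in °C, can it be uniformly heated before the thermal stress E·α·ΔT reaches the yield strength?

920 °C

α = 4.88×10⁻⁶/°F × 9/5 = 8.78×10⁻⁶/K.
E·α·ΔT = 886.0 MPa ⇒ ΔT = 886.0 / (113.0×10³ × 8.78×10⁻⁶) = 892.6 K.
T = 27.0 + 892.6 = 919.6 °C.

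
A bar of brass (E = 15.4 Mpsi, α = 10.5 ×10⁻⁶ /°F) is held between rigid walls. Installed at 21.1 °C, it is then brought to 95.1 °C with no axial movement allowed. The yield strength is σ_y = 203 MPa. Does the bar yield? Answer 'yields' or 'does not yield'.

does not yield

E = 15.4 Mpsi = 106.2 GPa.
α = 10.5×10⁻⁶/°F × 9/5 = 18.9×10⁻⁶/K.
ΔT = 74.00 K. Constrained thermal stress σ = E·α·ΔT = 106.2×10³ MPa × 18.9×10⁻⁶ × 74.00 = 149 MPa (compressive).
Compare to σ_y = 203 MPa: σ < σ_y, so it does not yield.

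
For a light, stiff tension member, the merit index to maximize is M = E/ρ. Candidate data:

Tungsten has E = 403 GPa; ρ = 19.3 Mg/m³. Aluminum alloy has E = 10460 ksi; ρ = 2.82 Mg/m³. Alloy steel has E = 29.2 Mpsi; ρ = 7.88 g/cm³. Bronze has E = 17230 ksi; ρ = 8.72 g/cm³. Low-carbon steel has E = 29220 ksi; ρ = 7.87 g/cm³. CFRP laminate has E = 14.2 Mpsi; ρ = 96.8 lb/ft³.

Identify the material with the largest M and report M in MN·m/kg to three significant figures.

CFRP laminate, M = 63.1 MN·m/kg

Convert each candidate to consistent units, then evaluate M:
  tungsten: E = 403.0 GPa, ρ = 19300 kg/m³
  aluminum alloy: E = 72.12 GPa, ρ = 2820 kg/m³
  alloy steel: E = 201.3 GPa, ρ = 7880 kg/m³
  bronze: E = 118.8 GPa, ρ = 8720 kg/m³
  low-carbon steel: E = 201.5 GPa, ρ = 7870 kg/m³
  CFRP laminate: E = 97.91 GPa, ρ = 1551 kg/m³
  CFRP laminate: M = 63.1 MN·m/kg
  low-carbon steel: M = 25.6 MN·m/kg
  aluminum alloy: M = 25.6 MN·m/kg
  alloy steel: M = 25.5 MN·m/kg
  tungsten: M = 20.9 MN·m/kg
  bronze: M = 13.6 MN·m/kg
CFRP laminate has the largest M.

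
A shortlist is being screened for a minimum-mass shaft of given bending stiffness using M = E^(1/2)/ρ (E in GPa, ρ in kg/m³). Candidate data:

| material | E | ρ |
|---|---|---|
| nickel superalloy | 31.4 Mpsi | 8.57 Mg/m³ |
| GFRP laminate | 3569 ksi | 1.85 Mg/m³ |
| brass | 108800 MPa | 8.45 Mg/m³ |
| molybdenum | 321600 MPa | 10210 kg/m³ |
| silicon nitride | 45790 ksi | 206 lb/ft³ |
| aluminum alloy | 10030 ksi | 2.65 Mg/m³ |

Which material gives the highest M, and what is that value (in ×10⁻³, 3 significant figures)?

Putting every candidate on a common basis:
  nickel superalloy: E = 216.5 GPa, ρ = 8570 kg/m³
  GFRP laminate: E = 24.61 GPa, ρ = 1850 kg/m³
  brass: E = 108.8 GPa, ρ = 8450 kg/m³
  molybdenum: E = 321.6 GPa, ρ = 10210 kg/m³
  silicon nitride: E = 315.7 GPa, ρ = 3300 kg/m³
  aluminum alloy: E = 69.15 GPa, ρ = 2650 kg/m³
  silicon nitride: M = 5.38×10⁻³
  aluminum alloy: M = 3.14×10⁻³
  GFRP laminate: M = 2.68×10⁻³
  molybdenum: M = 1.76×10⁻³
  nickel superalloy: M = 1.72×10⁻³
  brass: M = 1.23×10⁻³
Silicon nitride has the largest M.

silicon nitride, M = 5.38×10⁻³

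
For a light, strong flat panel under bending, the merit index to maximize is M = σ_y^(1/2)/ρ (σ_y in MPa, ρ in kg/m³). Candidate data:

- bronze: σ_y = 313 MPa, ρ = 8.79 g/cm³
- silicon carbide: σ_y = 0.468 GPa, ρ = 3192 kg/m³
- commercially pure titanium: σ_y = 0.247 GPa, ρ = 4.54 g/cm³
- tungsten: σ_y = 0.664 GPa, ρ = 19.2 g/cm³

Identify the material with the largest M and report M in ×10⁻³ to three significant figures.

silicon carbide, M = 6.78×10⁻³

Putting every candidate on a common basis:
  bronze: σ_y = 313.0 MPa, ρ = 8790 kg/m³
  silicon carbide: σ_y = 468.0 MPa, ρ = 3192 kg/m³
  commercially pure titanium: σ_y = 247.0 MPa, ρ = 4540 kg/m³
  tungsten: σ_y = 664.0 MPa, ρ = 19200 kg/m³
  silicon carbide: M = 6.78×10⁻³
  commercially pure titanium: M = 3.46×10⁻³
  bronze: M = 2.01×10⁻³
  tungsten: M = 1.34×10⁻³
Silicon carbide has the largest M.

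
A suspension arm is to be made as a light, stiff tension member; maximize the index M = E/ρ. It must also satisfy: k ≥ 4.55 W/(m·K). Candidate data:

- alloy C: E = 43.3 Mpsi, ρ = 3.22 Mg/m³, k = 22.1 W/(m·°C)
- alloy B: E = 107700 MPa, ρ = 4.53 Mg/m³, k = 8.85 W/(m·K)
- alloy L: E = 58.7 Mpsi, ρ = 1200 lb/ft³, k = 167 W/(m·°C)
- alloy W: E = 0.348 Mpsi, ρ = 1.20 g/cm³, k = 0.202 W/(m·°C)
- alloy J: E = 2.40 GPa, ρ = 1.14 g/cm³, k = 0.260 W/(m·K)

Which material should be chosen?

Screen on constraints: k ≥ 4.55 W/(m·K). Survivors: alloy C, alloy B, alloy L.
Convert each candidate to consistent units, then evaluate M:
  alloy C: E = 298.5 GPa, ρ = 3220 kg/m³
  alloy B: E = 107.7 GPa, ρ = 4530 kg/m³
  alloy L: E = 404.7 GPa, ρ = 19220 kg/m³
  alloy C: M = 92.7 MN·m/kg
  alloy B: M = 23.8 MN·m/kg
  alloy L: M = 21.1 MN·m/kg
Highest index: alloy C.

alloy C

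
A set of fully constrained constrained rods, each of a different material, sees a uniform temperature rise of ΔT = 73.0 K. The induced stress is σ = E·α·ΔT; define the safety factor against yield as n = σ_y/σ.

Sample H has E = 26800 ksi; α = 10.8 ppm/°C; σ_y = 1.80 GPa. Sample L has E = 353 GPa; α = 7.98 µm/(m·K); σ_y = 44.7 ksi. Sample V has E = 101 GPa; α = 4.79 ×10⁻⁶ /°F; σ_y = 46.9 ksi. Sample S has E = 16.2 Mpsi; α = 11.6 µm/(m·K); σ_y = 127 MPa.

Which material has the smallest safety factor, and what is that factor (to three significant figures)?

sample S, n = 1.34

In consistent units (E in GPa, α in ×10⁻⁶/K, σ_y in MPa):
  sample H: E = 184.8, α = 10.8, σ_y = 1800 → σ = 146 MPa, n = 12.4
  sample L: E = 353.0, α = 7.98, σ_y = 308.2 → σ = 206 MPa, n = 1.50
  sample V: E = 101.0, α = 8.62, σ_y = 323.4 → σ = 63.6 MPa, n = 5.09
  sample S: E = 111.7, α = 11.6, σ_y = 127.0 → σ = 94.6 MPa, n = 1.34
Sample S has the lowest safety factor, n = 1.34.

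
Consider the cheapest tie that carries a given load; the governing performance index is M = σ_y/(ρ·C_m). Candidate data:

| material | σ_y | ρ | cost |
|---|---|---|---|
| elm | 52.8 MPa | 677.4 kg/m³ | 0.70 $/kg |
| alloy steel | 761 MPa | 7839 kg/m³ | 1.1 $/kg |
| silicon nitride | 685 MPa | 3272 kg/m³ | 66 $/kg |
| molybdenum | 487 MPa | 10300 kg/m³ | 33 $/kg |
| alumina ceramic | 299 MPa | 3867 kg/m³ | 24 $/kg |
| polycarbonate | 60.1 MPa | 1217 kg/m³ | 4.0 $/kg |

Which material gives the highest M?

elm

Per-candidate index values:
  elm: M = 111 kN·m per $
  alloy steel: M = 88.3 kN·m per $
  polycarbonate: M = 12.3 kN·m per $
  alumina ceramic: M = 3.22 kN·m per $
  silicon nitride: M = 3.17 kN·m per $
  molybdenum: M = 1.43 kN·m per $
Elm has the largest M.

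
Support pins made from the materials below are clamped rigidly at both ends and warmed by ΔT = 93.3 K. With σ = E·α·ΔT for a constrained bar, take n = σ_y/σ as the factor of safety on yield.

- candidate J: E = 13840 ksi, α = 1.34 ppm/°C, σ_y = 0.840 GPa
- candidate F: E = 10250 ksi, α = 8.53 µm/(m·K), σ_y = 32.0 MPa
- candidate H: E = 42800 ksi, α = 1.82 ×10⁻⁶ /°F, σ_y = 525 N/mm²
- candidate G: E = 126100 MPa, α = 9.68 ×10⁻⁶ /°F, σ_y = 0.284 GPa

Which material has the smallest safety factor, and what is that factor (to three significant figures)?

Converting E to GPa, α to ×10⁻⁶/K, σ_y to MPa, then σ and n for each:
  candidate J: E = 95.42, α = 1.34, σ_y = 840.0 → σ = 11.9 MPa, n = 70.4
  candidate F: E = 70.67, α = 8.53, σ_y = 32.00 → σ = 56.2 MPa, n = 0.569
  candidate H: E = 295.1, α = 3.28, σ_y = 525.0 → σ = 90.2 MPa, n = 5.82
  candidate G: E = 126.1, α = 17.4, σ_y = 284.0 → σ = 205 MPa, n = 1.39
Smallest n: candidate F with n = 0.569.

candidate F, n = 0.569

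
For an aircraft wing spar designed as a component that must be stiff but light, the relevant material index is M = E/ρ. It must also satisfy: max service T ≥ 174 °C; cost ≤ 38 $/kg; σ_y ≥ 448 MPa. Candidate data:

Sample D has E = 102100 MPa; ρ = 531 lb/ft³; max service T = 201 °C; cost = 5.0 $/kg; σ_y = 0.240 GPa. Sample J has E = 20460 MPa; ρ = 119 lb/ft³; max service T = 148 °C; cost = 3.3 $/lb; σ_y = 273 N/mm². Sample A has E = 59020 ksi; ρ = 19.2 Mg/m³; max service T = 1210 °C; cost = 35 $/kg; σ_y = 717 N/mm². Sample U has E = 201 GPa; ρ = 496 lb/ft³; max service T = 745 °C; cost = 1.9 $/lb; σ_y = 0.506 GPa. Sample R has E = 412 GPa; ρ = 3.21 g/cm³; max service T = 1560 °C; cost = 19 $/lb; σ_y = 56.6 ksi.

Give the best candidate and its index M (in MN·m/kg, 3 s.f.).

sample U, M = 25.3 MN·m/kg

Screen on constraints: max service T ≥ 174 °C; cost ≤ 38 $/kg; σ_y ≥ 448 MPa. Survivors: sample A, sample U.
Normalizing units and computing the index:
  sample A: E = 406.9 GPa, ρ = 19200 kg/m³
  sample U: E = 201.0 GPa, ρ = 7945 kg/m³
  sample U: M = 25.3 MN·m/kg
  sample A: M = 21.2 MN·m/kg
The maximum is for sample U.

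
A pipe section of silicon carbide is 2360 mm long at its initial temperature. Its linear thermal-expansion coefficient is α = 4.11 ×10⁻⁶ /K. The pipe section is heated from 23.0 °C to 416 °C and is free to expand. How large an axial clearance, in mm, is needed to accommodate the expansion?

3.81 mm

ΔT = 416 − 23.0 = 393.0 K.
ΔL = α·L₀·ΔT = 4.11×10⁻⁶ × 2360 mm × 393.0 K = 3.81 mm.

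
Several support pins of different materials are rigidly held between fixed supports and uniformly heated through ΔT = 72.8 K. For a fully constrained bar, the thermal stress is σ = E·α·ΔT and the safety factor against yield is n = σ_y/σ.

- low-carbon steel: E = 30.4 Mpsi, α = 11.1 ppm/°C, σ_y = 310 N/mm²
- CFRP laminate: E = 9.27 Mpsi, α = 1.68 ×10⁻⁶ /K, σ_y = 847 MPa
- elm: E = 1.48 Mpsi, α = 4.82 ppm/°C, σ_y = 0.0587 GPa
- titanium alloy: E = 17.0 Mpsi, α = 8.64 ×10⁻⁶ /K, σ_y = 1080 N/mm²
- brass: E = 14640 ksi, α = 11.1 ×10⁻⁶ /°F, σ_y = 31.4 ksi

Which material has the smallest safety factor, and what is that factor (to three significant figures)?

With everything in SI (GPa, ×10⁻⁶/K, MPa):
  low-carbon steel: E = 209.6, α = 11.1, σ_y = 310.0 → σ = 169 MPa, n = 1.83
  CFRP laminate: E = 63.91, α = 1.68, σ_y = 847.0 → σ = 7.82 MPa, n = 108
  elm: E = 10.20, α = 4.82, σ_y = 58.70 → σ = 3.58 MPa, n = 16.4
  titanium alloy: E = 117.2, α = 8.64, σ_y = 1080 → σ = 73.7 MPa, n = 14.6
  brass: E = 100.9, α = 20.0, σ_y = 216.5 → σ = 147 MPa, n = 1.47
Brass has the lowest safety factor, n = 1.47.

brass, n = 1.47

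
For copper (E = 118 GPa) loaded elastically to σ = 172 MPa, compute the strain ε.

ε = σ/E = 172 / 118000 = 1.46×10⁻³.

1.46×10⁻³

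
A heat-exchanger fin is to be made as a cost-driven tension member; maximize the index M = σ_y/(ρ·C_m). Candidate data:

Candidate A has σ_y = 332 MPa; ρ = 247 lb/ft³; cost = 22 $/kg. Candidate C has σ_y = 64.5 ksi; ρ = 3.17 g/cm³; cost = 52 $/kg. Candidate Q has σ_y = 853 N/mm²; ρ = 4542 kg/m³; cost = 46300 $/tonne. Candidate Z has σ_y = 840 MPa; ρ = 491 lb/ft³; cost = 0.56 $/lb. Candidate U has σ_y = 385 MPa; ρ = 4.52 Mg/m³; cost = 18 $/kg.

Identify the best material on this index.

candidate Z

In SI units:
  candidate A: σ_y = 332.0 MPa, ρ = 3957 kg/m³, cost = 22.00 $/kg
  candidate C: σ_y = 444.7 MPa, ρ = 3170 kg/m³, cost = 52.00 $/kg
  candidate Q: σ_y = 853.0 MPa, ρ = 4542 kg/m³, cost = 46.30 $/kg
  candidate Z: σ_y = 840.0 MPa, ρ = 7865 kg/m³, cost = 1.235 $/kg
  candidate U: σ_y = 385.0 MPa, ρ = 4520 kg/m³, cost = 18.00 $/kg
  candidate Z: M = 86.5 kN·m per $
  candidate U: M = 4.73 kN·m per $
  candidate Q: M = 4.06 kN·m per $
  candidate A: M = 3.81 kN·m per $
  candidate C: M = 2.70 kN·m per $
Candidate Z has the largest M.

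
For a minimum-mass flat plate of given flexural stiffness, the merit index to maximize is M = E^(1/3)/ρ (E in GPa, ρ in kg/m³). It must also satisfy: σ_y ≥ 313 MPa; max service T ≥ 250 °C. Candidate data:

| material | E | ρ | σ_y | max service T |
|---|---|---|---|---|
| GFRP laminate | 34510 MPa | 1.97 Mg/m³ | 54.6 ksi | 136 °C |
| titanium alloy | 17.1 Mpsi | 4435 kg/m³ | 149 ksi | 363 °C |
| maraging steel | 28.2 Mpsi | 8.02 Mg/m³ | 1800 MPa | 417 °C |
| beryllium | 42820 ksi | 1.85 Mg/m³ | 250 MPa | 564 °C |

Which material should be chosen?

Screen on constraints: σ_y ≥ 313 MPa; max service T ≥ 250 °C. Survivors: titanium alloy, maraging steel.
After converting to SI:
  titanium alloy: E = 117.9 GPa, ρ = 4435 kg/m³
  maraging steel: E = 194.4 GPa, ρ = 8020 kg/m³
  titanium alloy: M = 1.11×10⁻³
  maraging steel: M = 0.722×10⁻³
The maximum is for titanium alloy.

titanium alloy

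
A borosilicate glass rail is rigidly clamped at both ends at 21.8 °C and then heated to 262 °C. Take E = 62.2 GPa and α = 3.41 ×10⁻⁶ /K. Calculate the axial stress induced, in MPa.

50.9 MPa

ΔT = 240.2 K. Constrained thermal stress σ = E·α·ΔT = 62.20×10³ MPa × 3.41×10⁻⁶ × 240.2 = 50.9 MPa (compressive).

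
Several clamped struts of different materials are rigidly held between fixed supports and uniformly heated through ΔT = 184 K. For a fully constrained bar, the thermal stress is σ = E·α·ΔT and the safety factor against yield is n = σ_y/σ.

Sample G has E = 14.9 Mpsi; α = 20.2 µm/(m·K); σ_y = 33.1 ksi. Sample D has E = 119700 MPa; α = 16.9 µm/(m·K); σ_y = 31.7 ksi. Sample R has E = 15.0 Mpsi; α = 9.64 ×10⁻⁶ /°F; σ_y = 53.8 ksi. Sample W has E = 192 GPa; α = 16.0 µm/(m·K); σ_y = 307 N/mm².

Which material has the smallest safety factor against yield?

sample W

In consistent units (E in GPa, α in ×10⁻⁶/K, σ_y in MPa):
  sample G: E = 102.7, α = 20.2, σ_y = 228.2 → σ = 382 MPa, n = 0.598
  sample D: E = 119.7, α = 16.9, σ_y = 218.6 → σ = 372 MPa, n = 0.587
  sample R: E = 103.4, α = 17.4, σ_y = 370.9 → σ = 330 MPa, n = 1.12
  sample W: E = 192.0, α = 16.0, σ_y = 307.0 → σ = 565 MPa, n = 0.543
Smallest n: sample W with n = 0.543.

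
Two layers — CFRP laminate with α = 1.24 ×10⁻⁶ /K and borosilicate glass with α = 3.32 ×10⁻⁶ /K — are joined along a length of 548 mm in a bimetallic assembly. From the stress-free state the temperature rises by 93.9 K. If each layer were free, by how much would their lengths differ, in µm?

Δα = |1.24 − 3.32|×10⁻⁶/K = 2.08×10⁻⁶/K.
ΔL_mismatch = Δα·L·ΔT = 2.08×10⁻⁶ × 548.0 mm × 93.9 K = 107 µm.

107 µm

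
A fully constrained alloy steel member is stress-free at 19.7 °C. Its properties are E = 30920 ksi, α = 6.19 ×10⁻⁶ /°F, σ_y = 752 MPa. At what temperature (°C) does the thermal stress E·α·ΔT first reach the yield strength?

336 °C

E = 30920 ksi = 213.2 GPa.
α = 6.19×10⁻⁶/°F × 9/5 = 11.1×10⁻⁶/K.
E·α·ΔT = 752.0 MPa ⇒ ΔT = 752.0 / (213.2×10³ × 11.1×10⁻⁶) = 316.6 K.
T = 19.7 + 316.6 = 336.3 °C.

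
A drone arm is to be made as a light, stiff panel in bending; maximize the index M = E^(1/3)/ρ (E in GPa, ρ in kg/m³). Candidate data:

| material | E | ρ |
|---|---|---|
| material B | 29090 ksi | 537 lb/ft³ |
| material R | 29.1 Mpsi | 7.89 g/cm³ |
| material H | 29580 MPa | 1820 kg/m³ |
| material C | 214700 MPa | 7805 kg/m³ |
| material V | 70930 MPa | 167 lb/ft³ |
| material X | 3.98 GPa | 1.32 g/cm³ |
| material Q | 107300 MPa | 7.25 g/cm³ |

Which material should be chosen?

material H

Convert each candidate to consistent units, then evaluate M:
  material B: E = 200.6 GPa, ρ = 8602 kg/m³
  material R: E = 200.6 GPa, ρ = 7890 kg/m³
  material H: E = 29.58 GPa, ρ = 1820 kg/m³
  material C: E = 214.7 GPa, ρ = 7805 kg/m³
  material V: E = 70.93 GPa, ρ = 2675 kg/m³
  material X: E = 3.980 GPa, ρ = 1320 kg/m³
  material Q: E = 107.3 GPa, ρ = 7250 kg/m³
  material H: M = 1.70×10⁻³
  material V: M = 1.55×10⁻³
  material X: M = 1.20×10⁻³
  material C: M = 0.767×10⁻³
  material R: M = 0.742×10⁻³
  material B: M = 0.680×10⁻³
  material Q: M = 0.655×10⁻³
The maximum is for material H.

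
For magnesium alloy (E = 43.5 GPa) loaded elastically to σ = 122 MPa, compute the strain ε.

ε = σ/E = 122 / 43500 = 2.80×10⁻³.

2.80×10⁻³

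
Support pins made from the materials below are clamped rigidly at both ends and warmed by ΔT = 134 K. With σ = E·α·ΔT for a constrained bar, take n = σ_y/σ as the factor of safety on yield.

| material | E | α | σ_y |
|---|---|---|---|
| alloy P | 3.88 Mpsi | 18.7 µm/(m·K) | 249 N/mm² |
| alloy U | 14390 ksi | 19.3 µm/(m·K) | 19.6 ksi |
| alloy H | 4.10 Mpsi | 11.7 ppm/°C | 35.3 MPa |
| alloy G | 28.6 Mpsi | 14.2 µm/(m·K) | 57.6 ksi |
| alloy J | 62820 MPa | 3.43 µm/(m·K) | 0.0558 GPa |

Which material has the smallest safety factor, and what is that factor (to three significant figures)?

Per material, after unit conversion:
  alloy P: E = 26.75, α = 18.7, σ_y = 249.0 → σ = 67.0 MPa, n = 3.71
  alloy U: E = 99.22, α = 19.3, σ_y = 135.1 → σ = 257 MPa, n = 0.527
  alloy H: E = 28.27, α = 11.7, σ_y = 35.30 → σ = 44.3 MPa, n = 0.796
  alloy G: E = 197.2, α = 14.2, σ_y = 397.1 → σ = 375 MPa, n = 1.06
  alloy J: E = 62.82, α = 3.43, σ_y = 55.80 → σ = 28.9 MPa, n = 1.93
The minimum is alloy U at n = 0.527.

alloy U, n = 0.527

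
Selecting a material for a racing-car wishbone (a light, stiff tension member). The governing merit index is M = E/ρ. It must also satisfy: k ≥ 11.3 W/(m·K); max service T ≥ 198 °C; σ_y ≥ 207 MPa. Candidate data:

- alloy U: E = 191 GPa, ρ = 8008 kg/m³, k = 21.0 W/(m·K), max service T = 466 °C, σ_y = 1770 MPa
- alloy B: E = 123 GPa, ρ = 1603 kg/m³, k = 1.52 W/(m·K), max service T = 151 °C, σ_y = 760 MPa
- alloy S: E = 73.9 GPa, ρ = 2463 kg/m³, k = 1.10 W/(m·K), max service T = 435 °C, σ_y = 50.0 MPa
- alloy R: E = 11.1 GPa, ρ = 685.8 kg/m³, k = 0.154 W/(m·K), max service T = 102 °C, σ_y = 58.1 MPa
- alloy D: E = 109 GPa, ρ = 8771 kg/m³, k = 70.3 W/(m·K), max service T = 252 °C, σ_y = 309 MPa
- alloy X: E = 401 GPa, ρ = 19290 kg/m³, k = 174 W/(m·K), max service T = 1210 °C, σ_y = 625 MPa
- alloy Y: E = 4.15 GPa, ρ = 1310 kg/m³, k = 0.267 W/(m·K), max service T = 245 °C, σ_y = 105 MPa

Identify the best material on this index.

Screen on constraints: k ≥ 11.3 W/(m·K); max service T ≥ 198 °C; σ_y ≥ 207 MPa. Survivors: alloy U, alloy D, alloy X.
Computing M directly (units already consistent):
  alloy U: M = 23.9 MN·m/kg
  alloy X: M = 20.8 MN·m/kg
  alloy D: M = 12.4 MN·m/kg
Highest index: alloy U.

alloy U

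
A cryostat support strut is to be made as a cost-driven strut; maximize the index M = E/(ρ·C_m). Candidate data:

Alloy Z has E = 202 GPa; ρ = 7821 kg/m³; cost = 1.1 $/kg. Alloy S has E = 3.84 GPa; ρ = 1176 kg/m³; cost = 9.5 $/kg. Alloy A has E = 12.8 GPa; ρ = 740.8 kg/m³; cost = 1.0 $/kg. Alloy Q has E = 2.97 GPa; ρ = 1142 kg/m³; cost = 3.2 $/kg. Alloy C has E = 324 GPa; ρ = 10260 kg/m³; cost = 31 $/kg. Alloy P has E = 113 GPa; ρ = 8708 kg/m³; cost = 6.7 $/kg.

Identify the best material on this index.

alloy Z

Per-candidate index values:
  alloy Z: M = 23.5 MN·m per $
  alloy A: M = 17.3 MN·m per $
  alloy P: M = 1.94 MN·m per $
  alloy C: M = 1.02 MN·m per $
  alloy Q: M = 0.813 MN·m per $
  alloy S: M = 0.344 MN·m per $
The maximum is for alloy Z.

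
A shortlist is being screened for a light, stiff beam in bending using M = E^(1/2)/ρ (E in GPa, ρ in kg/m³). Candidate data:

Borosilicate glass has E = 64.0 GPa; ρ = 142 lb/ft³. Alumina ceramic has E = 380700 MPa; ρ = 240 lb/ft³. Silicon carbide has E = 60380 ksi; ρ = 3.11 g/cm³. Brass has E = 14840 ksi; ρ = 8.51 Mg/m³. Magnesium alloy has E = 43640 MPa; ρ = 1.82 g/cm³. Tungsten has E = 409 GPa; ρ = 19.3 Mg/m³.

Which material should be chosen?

silicon carbide

After converting to SI:
  borosilicate glass: E = 64.00 GPa, ρ = 2275 kg/m³
  alumina ceramic: E = 380.7 GPa, ρ = 3844 kg/m³
  silicon carbide: E = 416.3 GPa, ρ = 3110 kg/m³
  brass: E = 102.3 GPa, ρ = 8510 kg/m³
  magnesium alloy: E = 43.64 GPa, ρ = 1820 kg/m³
  tungsten: E = 409.0 GPa, ρ = 19300 kg/m³
  silicon carbide: M = 6.56×10⁻³
  alumina ceramic: M = 5.08×10⁻³
  magnesium alloy: M = 3.63×10⁻³
  borosilicate glass: M = 3.52×10⁻³
  brass: M = 1.19×10⁻³
  tungsten: M = 1.05×10⁻³
Silicon carbide has the largest M.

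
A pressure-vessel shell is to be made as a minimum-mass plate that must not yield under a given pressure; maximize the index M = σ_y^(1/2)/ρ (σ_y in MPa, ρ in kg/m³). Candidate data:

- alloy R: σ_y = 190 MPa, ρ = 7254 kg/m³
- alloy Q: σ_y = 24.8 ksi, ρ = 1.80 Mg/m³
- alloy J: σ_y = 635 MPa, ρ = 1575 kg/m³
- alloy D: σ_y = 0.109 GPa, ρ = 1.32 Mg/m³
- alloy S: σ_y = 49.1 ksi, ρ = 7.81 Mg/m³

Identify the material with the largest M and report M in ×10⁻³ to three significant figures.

alloy J, M = 16.0×10⁻³

Normalizing units and computing the index:
  alloy R: σ_y = 190.0 MPa, ρ = 7254 kg/m³
  alloy Q: σ_y = 171.0 MPa, ρ = 1800 kg/m³
  alloy J: σ_y = 635.0 MPa, ρ = 1575 kg/m³
  alloy D: σ_y = 109.0 MPa, ρ = 1320 kg/m³
  alloy S: σ_y = 338.5 MPa, ρ = 7810 kg/m³
  alloy J: M = 16.0×10⁻³
  alloy D: M = 7.91×10⁻³
  alloy Q: M = 7.26×10⁻³
  alloy S: M = 2.36×10⁻³
  alloy R: M = 1.90×10⁻³
Alloy J has the largest M.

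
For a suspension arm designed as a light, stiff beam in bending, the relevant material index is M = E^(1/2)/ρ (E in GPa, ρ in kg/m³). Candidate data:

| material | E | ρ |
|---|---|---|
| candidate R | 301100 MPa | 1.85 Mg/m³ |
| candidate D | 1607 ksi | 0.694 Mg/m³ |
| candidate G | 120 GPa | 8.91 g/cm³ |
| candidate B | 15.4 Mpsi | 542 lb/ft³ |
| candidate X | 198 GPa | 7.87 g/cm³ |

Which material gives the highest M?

candidate R

Normalizing units and computing the index:
  candidate R: E = 301.1 GPa, ρ = 1850 kg/m³
  candidate D: E = 11.08 GPa, ρ = 694.0 kg/m³
  candidate G: E = 120.0 GPa, ρ = 8910 kg/m³
  candidate B: E = 106.2 GPa, ρ = 8682 kg/m³
  candidate X: E = 198.0 GPa, ρ = 7870 kg/m³
  candidate R: M = 9.38×10⁻³
  candidate D: M = 4.80×10⁻³
  candidate X: M = 1.79×10⁻³
  candidate G: M = 1.23×10⁻³
  candidate B: M = 1.19×10⁻³
Candidate R ranks first.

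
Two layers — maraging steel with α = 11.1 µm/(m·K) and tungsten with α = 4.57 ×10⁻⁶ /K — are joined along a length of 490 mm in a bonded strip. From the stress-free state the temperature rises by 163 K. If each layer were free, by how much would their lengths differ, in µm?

Δα = |11.1 − 4.57|×10⁻⁶/K = 6.53×10⁻⁶/K.
ΔL_mismatch = Δα·L·ΔT = 6.53×10⁻⁶ × 490.0 mm × 163.0 K = 522 µm.

522 µm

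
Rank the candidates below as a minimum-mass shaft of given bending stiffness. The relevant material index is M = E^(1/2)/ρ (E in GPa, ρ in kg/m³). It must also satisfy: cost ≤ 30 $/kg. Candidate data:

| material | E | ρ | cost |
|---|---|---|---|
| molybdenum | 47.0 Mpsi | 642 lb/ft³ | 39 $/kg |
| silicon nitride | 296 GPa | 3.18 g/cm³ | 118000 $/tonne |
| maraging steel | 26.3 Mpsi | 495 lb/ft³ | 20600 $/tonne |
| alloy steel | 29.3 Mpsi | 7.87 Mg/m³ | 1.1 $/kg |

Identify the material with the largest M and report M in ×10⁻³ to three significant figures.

alloy steel, M = 1.81×10⁻³

Screen on constraints: cost ≤ 30 $/kg. Survivors: maraging steel, alloy steel.
Convert each candidate to consistent units, then evaluate M:
  maraging steel: E = 181.3 GPa, ρ = 7929 kg/m³
  alloy steel: E = 202.0 GPa, ρ = 7870 kg/m³
  alloy steel: M = 1.81×10⁻³
  maraging steel: M = 1.70×10⁻³
Alloy steel ranks first.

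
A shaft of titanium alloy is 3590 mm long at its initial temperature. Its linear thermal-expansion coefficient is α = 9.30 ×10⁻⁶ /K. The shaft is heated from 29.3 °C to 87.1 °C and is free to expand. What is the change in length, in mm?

1.93 mm

ΔT = 87.1 − 29.3 = 57.80 K.
ΔL = α·L₀·ΔT = 9.30×10⁻⁶ × 3590 mm × 57.80 K = 1.93 mm.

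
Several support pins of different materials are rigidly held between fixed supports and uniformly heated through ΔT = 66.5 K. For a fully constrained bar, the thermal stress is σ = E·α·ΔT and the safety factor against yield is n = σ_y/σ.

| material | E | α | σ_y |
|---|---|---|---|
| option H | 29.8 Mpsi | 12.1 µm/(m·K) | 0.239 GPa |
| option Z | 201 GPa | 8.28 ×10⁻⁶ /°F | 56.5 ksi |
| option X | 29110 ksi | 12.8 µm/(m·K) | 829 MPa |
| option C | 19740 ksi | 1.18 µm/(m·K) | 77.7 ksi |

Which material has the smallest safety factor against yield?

option H

In consistent units (E in GPa, α in ×10⁻⁶/K, σ_y in MPa):
  option H: E = 205.5, α = 12.1, σ_y = 239.0 → σ = 165 MPa, n = 1.45
  option Z: E = 201.0, α = 14.9, σ_y = 389.6 → σ = 199 MPa, n = 1.96
  option X: E = 200.7, α = 12.8, σ_y = 829.0 → σ = 171 MPa, n = 4.85
  option C: E = 136.1, α = 1.18, σ_y = 535.7 → σ = 10.7 MPa, n = 50.2
Option H has the lowest safety factor, n = 1.45.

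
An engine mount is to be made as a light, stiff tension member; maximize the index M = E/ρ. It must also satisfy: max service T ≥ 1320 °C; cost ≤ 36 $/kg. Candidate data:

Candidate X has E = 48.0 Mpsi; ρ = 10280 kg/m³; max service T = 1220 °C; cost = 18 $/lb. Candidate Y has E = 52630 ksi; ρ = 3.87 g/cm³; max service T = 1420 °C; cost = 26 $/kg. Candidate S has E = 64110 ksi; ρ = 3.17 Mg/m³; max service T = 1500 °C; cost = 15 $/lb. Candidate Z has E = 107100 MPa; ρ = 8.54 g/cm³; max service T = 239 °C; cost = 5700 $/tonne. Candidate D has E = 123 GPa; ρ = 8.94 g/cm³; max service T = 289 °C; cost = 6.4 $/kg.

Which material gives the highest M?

candidate S

Screen on constraints: max service T ≥ 1320 °C; cost ≤ 36 $/kg. Survivors: candidate Y, candidate S.
After converting to SI:
  candidate Y: E = 362.9 GPa, ρ = 3870 kg/m³
  candidate S: E = 442.0 GPa, ρ = 3170 kg/m³
  candidate S: M = 139 MN·m/kg
  candidate Y: M = 93.8 MN·m/kg
The maximum is for candidate S.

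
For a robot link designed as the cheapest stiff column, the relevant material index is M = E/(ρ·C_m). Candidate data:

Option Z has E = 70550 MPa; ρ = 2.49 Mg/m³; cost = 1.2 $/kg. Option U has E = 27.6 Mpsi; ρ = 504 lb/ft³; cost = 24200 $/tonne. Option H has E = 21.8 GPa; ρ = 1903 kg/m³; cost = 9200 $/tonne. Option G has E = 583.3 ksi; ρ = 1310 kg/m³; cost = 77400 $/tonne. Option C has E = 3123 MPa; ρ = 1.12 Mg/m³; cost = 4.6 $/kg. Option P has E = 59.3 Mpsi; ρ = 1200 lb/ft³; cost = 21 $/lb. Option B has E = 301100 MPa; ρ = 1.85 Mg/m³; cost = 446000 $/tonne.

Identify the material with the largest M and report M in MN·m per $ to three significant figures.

option Z, M = 23.6 MN·m per $

In SI units:
  option Z: E = 70.55 GPa, ρ = 2490 kg/m³, cost = 1.200 $/kg
  option U: E = 190.3 GPa, ρ = 8073 kg/m³, cost = 24.20 $/kg
  option H: E = 21.80 GPa, ρ = 1903 kg/m³, cost = 9.200 $/kg
  option G: E = 4.022 GPa, ρ = 1310 kg/m³, cost = 77.40 $/kg
  option C: E = 3.123 GPa, ρ = 1120 kg/m³, cost = 4.600 $/kg
  option P: E = 408.9 GPa, ρ = 19220 kg/m³, cost = 46.30 $/kg
  option B: E = 301.1 GPa, ρ = 1850 kg/m³, cost = 446.0 $/kg
  option Z: M = 23.6 MN·m per $
  option H: M = 1.25 MN·m per $
  option U: M = 0.974 MN·m per $
  option C: M = 0.606 MN·m per $
  option P: M = 0.459 MN·m per $
  option B: M = 0.365 MN·m per $
  option G: M = 0.0397 MN·m per $
The maximum is for option Z.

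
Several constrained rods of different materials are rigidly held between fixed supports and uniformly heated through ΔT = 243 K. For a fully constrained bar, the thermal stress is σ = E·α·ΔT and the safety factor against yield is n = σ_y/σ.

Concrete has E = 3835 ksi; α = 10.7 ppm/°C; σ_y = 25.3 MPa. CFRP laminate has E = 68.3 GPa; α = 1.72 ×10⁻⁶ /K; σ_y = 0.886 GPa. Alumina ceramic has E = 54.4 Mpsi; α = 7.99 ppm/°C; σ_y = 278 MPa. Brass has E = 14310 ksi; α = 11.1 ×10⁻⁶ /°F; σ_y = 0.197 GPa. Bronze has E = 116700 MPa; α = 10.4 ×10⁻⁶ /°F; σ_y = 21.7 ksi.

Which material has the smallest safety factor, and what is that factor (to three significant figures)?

bronze, n = 0.282

With everything in SI (GPa, ×10⁻⁶/K, MPa):
  concrete: E = 26.44, α = 10.7, σ_y = 25.30 → σ = 68.8 MPa, n = 0.368
  CFRP laminate: E = 68.30, α = 1.72, σ_y = 886.0 → σ = 28.5 MPa, n = 31.0
  alumina ceramic: E = 375.1, α = 7.99, σ_y = 278.0 → σ = 728 MPa, n = 0.382
  brass: E = 98.66, α = 20.0, σ_y = 197.0 → σ = 479 MPa, n = 0.411
  bronze: E = 116.7, α = 18.7, σ_y = 149.6 → σ = 531 MPa, n = 0.282
Bronze has the lowest safety factor, n = 0.282.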